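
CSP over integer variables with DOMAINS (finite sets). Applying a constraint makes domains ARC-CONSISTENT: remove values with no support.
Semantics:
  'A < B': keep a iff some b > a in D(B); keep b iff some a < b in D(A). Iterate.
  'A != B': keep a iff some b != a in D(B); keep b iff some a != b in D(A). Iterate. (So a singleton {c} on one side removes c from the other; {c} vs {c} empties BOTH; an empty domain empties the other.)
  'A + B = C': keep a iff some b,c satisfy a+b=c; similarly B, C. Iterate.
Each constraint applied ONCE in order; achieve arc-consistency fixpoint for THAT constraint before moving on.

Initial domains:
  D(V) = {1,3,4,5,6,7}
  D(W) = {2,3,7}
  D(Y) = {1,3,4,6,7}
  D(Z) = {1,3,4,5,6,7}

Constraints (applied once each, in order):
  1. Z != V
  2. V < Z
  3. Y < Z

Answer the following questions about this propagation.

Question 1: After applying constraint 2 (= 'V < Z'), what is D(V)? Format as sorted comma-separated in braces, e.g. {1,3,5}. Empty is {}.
Answer: {1,3,4,5,6}

Derivation:
Constraint 1 (Z != V) on D(Z)={1,3,4,5,6,7} D(V)={1,3,4,5,6,7}: no change
Constraint 2 (V < Z) on D(V)={1,3,4,5,6,7} D(Z)={1,3,4,5,6,7}: V {1,3,4,5,6,7}->{1,3,4,5,6}; Z {1,3,4,5,6,7}->{3,4,5,6,7}
So after constraint 2: D(V) = {1,3,4,5,6}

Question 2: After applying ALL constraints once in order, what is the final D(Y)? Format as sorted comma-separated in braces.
Answer: {1,3,4,6}

Derivation:
Constraint 1 (Z != V) on D(Z)={1,3,4,5,6,7} D(V)={1,3,4,5,6,7}: no change
Constraint 2 (V < Z) on D(V)={1,3,4,5,6,7} D(Z)={1,3,4,5,6,7}: V {1,3,4,5,6,7}->{1,3,4,5,6}; Z {1,3,4,5,6,7}->{3,4,5,6,7}
Constraint 3 (Y < Z) on D(Y)={1,3,4,6,7} D(Z)={3,4,5,6,7}: Y {1,3,4,6,7}->{1,3,4,6}
So after all 3 constraints: D(Y) = {1,3,4,6}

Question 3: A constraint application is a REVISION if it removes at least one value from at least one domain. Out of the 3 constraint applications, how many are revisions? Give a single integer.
Answer: 2

Derivation:
Constraint 1 (Z != V) on D(Z)={1,3,4,5,6,7} D(V)={1,3,4,5,6,7}: no change => not a revision
Constraint 2 (V < Z) on D(V)={1,3,4,5,6,7} D(Z)={1,3,4,5,6,7}: V {1,3,4,5,6,7}->{1,3,4,5,6}; Z {1,3,4,5,6,7}->{3,4,5,6,7} => REVISION
Constraint 3 (Y < Z) on D(Y)={1,3,4,6,7} D(Z)={3,4,5,6,7}: Y {1,3,4,6,7}->{1,3,4,6} => REVISION
Total revisions = 2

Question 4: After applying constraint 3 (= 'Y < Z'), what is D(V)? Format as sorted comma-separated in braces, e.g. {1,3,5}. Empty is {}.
Constraint 1 (Z != V) on D(Z)={1,3,4,5,6,7} D(V)={1,3,4,5,6,7}: no change
Constraint 2 (V < Z) on D(V)={1,3,4,5,6,7} D(Z)={1,3,4,5,6,7}: V {1,3,4,5,6,7}->{1,3,4,5,6}; Z {1,3,4,5,6,7}->{3,4,5,6,7}
Constraint 3 (Y < Z) on D(Y)={1,3,4,6,7} D(Z)={3,4,5,6,7}: Y {1,3,4,6,7}->{1,3,4,6}
So after constraint 3: D(V) = {1,3,4,5,6}

Answer: {1,3,4,5,6}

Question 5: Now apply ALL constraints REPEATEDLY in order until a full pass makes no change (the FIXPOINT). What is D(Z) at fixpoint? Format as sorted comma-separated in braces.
pass 0 (initial): D(Z)={1,3,4,5,6,7}
pass 1: V {1,3,4,5,6,7}->{1,3,4,5,6}; Y {1,3,4,6,7}->{1,3,4,6}; Z {1,3,4,5,6,7}->{3,4,5,6,7}
pass 2: no change
Fixpoint after 2 passes: D(Z) = {3,4,5,6,7}

Answer: {3,4,5,6,7}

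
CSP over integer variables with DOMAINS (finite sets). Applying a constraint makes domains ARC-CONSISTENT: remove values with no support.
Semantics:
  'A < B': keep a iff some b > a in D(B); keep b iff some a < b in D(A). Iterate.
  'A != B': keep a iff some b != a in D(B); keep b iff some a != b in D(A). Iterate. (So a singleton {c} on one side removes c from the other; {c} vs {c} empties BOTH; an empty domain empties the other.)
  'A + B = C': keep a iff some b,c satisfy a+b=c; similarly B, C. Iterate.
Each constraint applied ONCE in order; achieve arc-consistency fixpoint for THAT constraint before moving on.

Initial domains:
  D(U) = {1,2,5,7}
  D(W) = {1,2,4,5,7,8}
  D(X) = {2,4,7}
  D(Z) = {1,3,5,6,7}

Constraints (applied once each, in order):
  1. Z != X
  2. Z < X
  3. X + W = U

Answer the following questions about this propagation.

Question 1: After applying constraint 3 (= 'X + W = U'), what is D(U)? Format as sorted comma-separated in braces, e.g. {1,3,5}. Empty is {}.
Answer: {5,7}

Derivation:
Constraint 1 (Z != X) on D(Z)={1,3,5,6,7} D(X)={2,4,7}: no change
Constraint 2 (Z < X) on D(Z)={1,3,5,6,7} D(X)={2,4,7}: Z {1,3,5,6,7}->{1,3,5,6}
Constraint 3 (X + W = U) on D(X)={2,4,7} D(W)={1,2,4,5,7,8} D(U)={1,2,5,7}: X {2,4,7}->{2,4}; W {1,2,4,5,7,8}->{1,5}; U {1,2,5,7}->{5,7}
So after constraint 3: D(U) = {5,7}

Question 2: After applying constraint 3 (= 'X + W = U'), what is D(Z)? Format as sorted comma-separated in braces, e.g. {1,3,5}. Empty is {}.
Answer: {1,3,5,6}

Derivation:
Constraint 1 (Z != X) on D(Z)={1,3,5,6,7} D(X)={2,4,7}: no change
Constraint 2 (Z < X) on D(Z)={1,3,5,6,7} D(X)={2,4,7}: Z {1,3,5,6,7}->{1,3,5,6}
Constraint 3 (X + W = U) on D(X)={2,4,7} D(W)={1,2,4,5,7,8} D(U)={1,2,5,7}: X {2,4,7}->{2,4}; W {1,2,4,5,7,8}->{1,5}; U {1,2,5,7}->{5,7}
So after constraint 3: D(Z) = {1,3,5,6}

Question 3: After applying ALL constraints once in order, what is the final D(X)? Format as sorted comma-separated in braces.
Constraint 1 (Z != X) on D(Z)={1,3,5,6,7} D(X)={2,4,7}: no change
Constraint 2 (Z < X) on D(Z)={1,3,5,6,7} D(X)={2,4,7}: Z {1,3,5,6,7}->{1,3,5,6}
Constraint 3 (X + W = U) on D(X)={2,4,7} D(W)={1,2,4,5,7,8} D(U)={1,2,5,7}: X {2,4,7}->{2,4}; W {1,2,4,5,7,8}->{1,5}; U {1,2,5,7}->{5,7}
So after all 3 constraints: D(X) = {2,4}

Answer: {2,4}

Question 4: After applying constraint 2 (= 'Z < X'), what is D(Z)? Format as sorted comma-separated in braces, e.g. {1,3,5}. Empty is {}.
Answer: {1,3,5,6}

Derivation:
Constraint 1 (Z != X) on D(Z)={1,3,5,6,7} D(X)={2,4,7}: no change
Constraint 2 (Z < X) on D(Z)={1,3,5,6,7} D(X)={2,4,7}: Z {1,3,5,6,7}->{1,3,5,6}
So after constraint 2: D(Z) = {1,3,5,6}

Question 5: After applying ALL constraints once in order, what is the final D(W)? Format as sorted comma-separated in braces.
Answer: {1,5}

Derivation:
Constraint 1 (Z != X) on D(Z)={1,3,5,6,7} D(X)={2,4,7}: no change
Constraint 2 (Z < X) on D(Z)={1,3,5,6,7} D(X)={2,4,7}: Z {1,3,5,6,7}->{1,3,5,6}
Constraint 3 (X + W = U) on D(X)={2,4,7} D(W)={1,2,4,5,7,8} D(U)={1,2,5,7}: X {2,4,7}->{2,4}; W {1,2,4,5,7,8}->{1,5}; U {1,2,5,7}->{5,7}
So after all 3 constraints: D(W) = {1,5}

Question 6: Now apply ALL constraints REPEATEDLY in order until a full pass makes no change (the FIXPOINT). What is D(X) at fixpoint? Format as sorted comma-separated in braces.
pass 0 (initial): D(X)={2,4,7}
pass 1: U {1,2,5,7}->{5,7}; W {1,2,4,5,7,8}->{1,5}; X {2,4,7}->{2,4}; Z {1,3,5,6,7}->{1,3,5,6}
pass 2: Z {1,3,5,6}->{1,3}
pass 3: no change
Fixpoint after 3 passes: D(X) = {2,4}

Answer: {2,4}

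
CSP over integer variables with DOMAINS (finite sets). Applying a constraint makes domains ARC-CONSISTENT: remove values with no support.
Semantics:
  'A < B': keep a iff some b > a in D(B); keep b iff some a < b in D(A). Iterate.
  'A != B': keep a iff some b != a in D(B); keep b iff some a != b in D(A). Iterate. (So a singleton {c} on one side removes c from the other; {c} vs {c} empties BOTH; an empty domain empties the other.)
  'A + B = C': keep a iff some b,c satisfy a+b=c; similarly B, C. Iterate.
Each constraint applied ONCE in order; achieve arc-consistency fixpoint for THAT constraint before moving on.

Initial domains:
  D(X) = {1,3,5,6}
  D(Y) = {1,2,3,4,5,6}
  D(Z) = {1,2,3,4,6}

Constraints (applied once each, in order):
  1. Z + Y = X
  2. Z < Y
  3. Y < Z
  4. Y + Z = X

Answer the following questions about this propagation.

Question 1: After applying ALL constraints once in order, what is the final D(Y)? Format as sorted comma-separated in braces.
Answer: {2,3}

Derivation:
Constraint 1 (Z + Y = X) on D(Z)={1,2,3,4,6} D(Y)={1,2,3,4,5,6} D(X)={1,3,5,6}: Z {1,2,3,4,6}->{1,2,3,4}; Y {1,2,3,4,5,6}->{1,2,3,4,5}; X {1,3,5,6}->{3,5,6}
Constraint 2 (Z < Y) on D(Z)={1,2,3,4} D(Y)={1,2,3,4,5}: Y {1,2,3,4,5}->{2,3,4,5}
Constraint 3 (Y < Z) on D(Y)={2,3,4,5} D(Z)={1,2,3,4}: Y {2,3,4,5}->{2,3}; Z {1,2,3,4}->{3,4}
Constraint 4 (Y + Z = X) on D(Y)={2,3} D(Z)={3,4} D(X)={3,5,6}: X {3,5,6}->{5,6}
So after all 4 constraints: D(Y) = {2,3}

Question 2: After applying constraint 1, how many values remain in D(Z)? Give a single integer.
Answer: 4

Derivation:
Constraint 1 (Z + Y = X) on D(Z)={1,2,3,4,6} D(Y)={1,2,3,4,5,6} D(X)={1,3,5,6}: Z {1,2,3,4,6}->{1,2,3,4}; Y {1,2,3,4,5,6}->{1,2,3,4,5}; X {1,3,5,6}->{3,5,6}
So after constraint 1: D(Z)={1,2,3,4}, size = 4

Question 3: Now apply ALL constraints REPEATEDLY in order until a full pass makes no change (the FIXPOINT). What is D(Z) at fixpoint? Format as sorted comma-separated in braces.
pass 0 (initial): D(Z)={1,2,3,4,6}
pass 1: X {1,3,5,6}->{5,6}; Y {1,2,3,4,5,6}->{2,3}; Z {1,2,3,4,6}->{3,4}
pass 2: X {5,6}->{}; Y {2,3}->{}; Z {3,4}->{}
pass 3: no change
Fixpoint after 3 passes: D(Z) = {}

Answer: {}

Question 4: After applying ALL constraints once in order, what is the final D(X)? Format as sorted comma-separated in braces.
Answer: {5,6}

Derivation:
Constraint 1 (Z + Y = X) on D(Z)={1,2,3,4,6} D(Y)={1,2,3,4,5,6} D(X)={1,3,5,6}: Z {1,2,3,4,6}->{1,2,3,4}; Y {1,2,3,4,5,6}->{1,2,3,4,5}; X {1,3,5,6}->{3,5,6}
Constraint 2 (Z < Y) on D(Z)={1,2,3,4} D(Y)={1,2,3,4,5}: Y {1,2,3,4,5}->{2,3,4,5}
Constraint 3 (Y < Z) on D(Y)={2,3,4,5} D(Z)={1,2,3,4}: Y {2,3,4,5}->{2,3}; Z {1,2,3,4}->{3,4}
Constraint 4 (Y + Z = X) on D(Y)={2,3} D(Z)={3,4} D(X)={3,5,6}: X {3,5,6}->{5,6}
So after all 4 constraints: D(X) = {5,6}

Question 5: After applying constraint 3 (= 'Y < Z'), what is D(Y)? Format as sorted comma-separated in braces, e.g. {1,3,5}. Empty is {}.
Answer: {2,3}

Derivation:
Constraint 1 (Z + Y = X) on D(Z)={1,2,3,4,6} D(Y)={1,2,3,4,5,6} D(X)={1,3,5,6}: Z {1,2,3,4,6}->{1,2,3,4}; Y {1,2,3,4,5,6}->{1,2,3,4,5}; X {1,3,5,6}->{3,5,6}
Constraint 2 (Z < Y) on D(Z)={1,2,3,4} D(Y)={1,2,3,4,5}: Y {1,2,3,4,5}->{2,3,4,5}
Constraint 3 (Y < Z) on D(Y)={2,3,4,5} D(Z)={1,2,3,4}: Y {2,3,4,5}->{2,3}; Z {1,2,3,4}->{3,4}
So after constraint 3: D(Y) = {2,3}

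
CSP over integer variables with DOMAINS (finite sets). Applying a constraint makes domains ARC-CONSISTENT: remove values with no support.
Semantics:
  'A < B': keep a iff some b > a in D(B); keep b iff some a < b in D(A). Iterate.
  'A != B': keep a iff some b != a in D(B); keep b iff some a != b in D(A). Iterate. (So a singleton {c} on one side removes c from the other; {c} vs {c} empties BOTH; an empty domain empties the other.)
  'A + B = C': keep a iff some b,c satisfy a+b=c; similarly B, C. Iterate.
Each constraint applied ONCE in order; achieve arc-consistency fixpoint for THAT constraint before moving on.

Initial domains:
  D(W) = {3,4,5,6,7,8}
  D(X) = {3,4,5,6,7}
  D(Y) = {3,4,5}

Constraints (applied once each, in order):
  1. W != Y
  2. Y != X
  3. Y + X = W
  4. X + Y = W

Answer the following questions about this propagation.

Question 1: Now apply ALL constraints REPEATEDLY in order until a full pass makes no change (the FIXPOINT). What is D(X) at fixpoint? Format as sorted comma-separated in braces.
Answer: {3,4,5}

Derivation:
pass 0 (initial): D(X)={3,4,5,6,7}
pass 1: W {3,4,5,6,7,8}->{6,7,8}; X {3,4,5,6,7}->{3,4,5}
pass 2: no change
Fixpoint after 2 passes: D(X) = {3,4,5}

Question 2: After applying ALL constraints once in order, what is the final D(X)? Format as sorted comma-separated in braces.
Constraint 1 (W != Y) on D(W)={3,4,5,6,7,8} D(Y)={3,4,5}: no change
Constraint 2 (Y != X) on D(Y)={3,4,5} D(X)={3,4,5,6,7}: no change
Constraint 3 (Y + X = W) on D(Y)={3,4,5} D(X)={3,4,5,6,7} D(W)={3,4,5,6,7,8}: X {3,4,5,6,7}->{3,4,5}; W {3,4,5,6,7,8}->{6,7,8}
Constraint 4 (X + Y = W) on D(X)={3,4,5} D(Y)={3,4,5} D(W)={6,7,8}: no change
So after all 4 constraints: D(X) = {3,4,5}

Answer: {3,4,5}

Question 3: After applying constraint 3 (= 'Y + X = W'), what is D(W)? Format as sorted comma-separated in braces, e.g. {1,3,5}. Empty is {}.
Answer: {6,7,8}

Derivation:
Constraint 1 (W != Y) on D(W)={3,4,5,6,7,8} D(Y)={3,4,5}: no change
Constraint 2 (Y != X) on D(Y)={3,4,5} D(X)={3,4,5,6,7}: no change
Constraint 3 (Y + X = W) on D(Y)={3,4,5} D(X)={3,4,5,6,7} D(W)={3,4,5,6,7,8}: X {3,4,5,6,7}->{3,4,5}; W {3,4,5,6,7,8}->{6,7,8}
So after constraint 3: D(W) = {6,7,8}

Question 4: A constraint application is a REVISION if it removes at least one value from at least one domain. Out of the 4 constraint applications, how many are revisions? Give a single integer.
Constraint 1 (W != Y) on D(W)={3,4,5,6,7,8} D(Y)={3,4,5}: no change => not a revision
Constraint 2 (Y != X) on D(Y)={3,4,5} D(X)={3,4,5,6,7}: no change => not a revision
Constraint 3 (Y + X = W) on D(Y)={3,4,5} D(X)={3,4,5,6,7} D(W)={3,4,5,6,7,8}: X {3,4,5,6,7}->{3,4,5}; W {3,4,5,6,7,8}->{6,7,8} => REVISION
Constraint 4 (X + Y = W) on D(X)={3,4,5} D(Y)={3,4,5} D(W)={6,7,8}: no change => not a revision
Total revisions = 1

Answer: 1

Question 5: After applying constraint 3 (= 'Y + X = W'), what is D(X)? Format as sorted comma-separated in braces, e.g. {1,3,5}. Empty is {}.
Answer: {3,4,5}

Derivation:
Constraint 1 (W != Y) on D(W)={3,4,5,6,7,8} D(Y)={3,4,5}: no change
Constraint 2 (Y != X) on D(Y)={3,4,5} D(X)={3,4,5,6,7}: no change
Constraint 3 (Y + X = W) on D(Y)={3,4,5} D(X)={3,4,5,6,7} D(W)={3,4,5,6,7,8}: X {3,4,5,6,7}->{3,4,5}; W {3,4,5,6,7,8}->{6,7,8}
So after constraint 3: D(X) = {3,4,5}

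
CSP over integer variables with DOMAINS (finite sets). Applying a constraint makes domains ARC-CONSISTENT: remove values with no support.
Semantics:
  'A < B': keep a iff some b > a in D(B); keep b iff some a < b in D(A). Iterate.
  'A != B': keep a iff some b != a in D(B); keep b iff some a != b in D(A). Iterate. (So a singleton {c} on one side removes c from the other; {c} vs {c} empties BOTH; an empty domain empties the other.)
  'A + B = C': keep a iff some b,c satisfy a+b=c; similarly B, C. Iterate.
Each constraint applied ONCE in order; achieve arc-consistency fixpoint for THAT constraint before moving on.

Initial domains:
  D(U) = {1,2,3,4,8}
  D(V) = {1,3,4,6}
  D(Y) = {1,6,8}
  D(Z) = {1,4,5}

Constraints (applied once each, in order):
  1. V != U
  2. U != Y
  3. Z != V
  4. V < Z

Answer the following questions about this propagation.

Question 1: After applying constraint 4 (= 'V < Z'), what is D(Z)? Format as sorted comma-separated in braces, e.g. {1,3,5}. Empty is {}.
Answer: {4,5}

Derivation:
Constraint 1 (V != U) on D(V)={1,3,4,6} D(U)={1,2,3,4,8}: no change
Constraint 2 (U != Y) on D(U)={1,2,3,4,8} D(Y)={1,6,8}: no change
Constraint 3 (Z != V) on D(Z)={1,4,5} D(V)={1,3,4,6}: no change
Constraint 4 (V < Z) on D(V)={1,3,4,6} D(Z)={1,4,5}: V {1,3,4,6}->{1,3,4}; Z {1,4,5}->{4,5}
So after constraint 4: D(Z) = {4,5}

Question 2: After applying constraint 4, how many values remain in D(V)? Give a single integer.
Constraint 1 (V != U) on D(V)={1,3,4,6} D(U)={1,2,3,4,8}: no change
Constraint 2 (U != Y) on D(U)={1,2,3,4,8} D(Y)={1,6,8}: no change
Constraint 3 (Z != V) on D(Z)={1,4,5} D(V)={1,3,4,6}: no change
Constraint 4 (V < Z) on D(V)={1,3,4,6} D(Z)={1,4,5}: V {1,3,4,6}->{1,3,4}; Z {1,4,5}->{4,5}
So after constraint 4: D(V)={1,3,4}, size = 3

Answer: 3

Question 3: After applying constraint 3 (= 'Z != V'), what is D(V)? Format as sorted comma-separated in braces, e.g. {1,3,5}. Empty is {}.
Constraint 1 (V != U) on D(V)={1,3,4,6} D(U)={1,2,3,4,8}: no change
Constraint 2 (U != Y) on D(U)={1,2,3,4,8} D(Y)={1,6,8}: no change
Constraint 3 (Z != V) on D(Z)={1,4,5} D(V)={1,3,4,6}: no change
So after constraint 3: D(V) = {1,3,4,6}

Answer: {1,3,4,6}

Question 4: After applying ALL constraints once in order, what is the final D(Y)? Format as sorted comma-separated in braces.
Answer: {1,6,8}

Derivation:
Constraint 1 (V != U) on D(V)={1,3,4,6} D(U)={1,2,3,4,8}: no change
Constraint 2 (U != Y) on D(U)={1,2,3,4,8} D(Y)={1,6,8}: no change
Constraint 3 (Z != V) on D(Z)={1,4,5} D(V)={1,3,4,6}: no change
Constraint 4 (V < Z) on D(V)={1,3,4,6} D(Z)={1,4,5}: V {1,3,4,6}->{1,3,4}; Z {1,4,5}->{4,5}
So after all 4 constraints: D(Y) = {1,6,8}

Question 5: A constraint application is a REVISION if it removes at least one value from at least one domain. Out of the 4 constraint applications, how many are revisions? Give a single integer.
Constraint 1 (V != U) on D(V)={1,3,4,6} D(U)={1,2,3,4,8}: no change => not a revision
Constraint 2 (U != Y) on D(U)={1,2,3,4,8} D(Y)={1,6,8}: no change => not a revision
Constraint 3 (Z != V) on D(Z)={1,4,5} D(V)={1,3,4,6}: no change => not a revision
Constraint 4 (V < Z) on D(V)={1,3,4,6} D(Z)={1,4,5}: V {1,3,4,6}->{1,3,4}; Z {1,4,5}->{4,5} => REVISION
Total revisions = 1

Answer: 1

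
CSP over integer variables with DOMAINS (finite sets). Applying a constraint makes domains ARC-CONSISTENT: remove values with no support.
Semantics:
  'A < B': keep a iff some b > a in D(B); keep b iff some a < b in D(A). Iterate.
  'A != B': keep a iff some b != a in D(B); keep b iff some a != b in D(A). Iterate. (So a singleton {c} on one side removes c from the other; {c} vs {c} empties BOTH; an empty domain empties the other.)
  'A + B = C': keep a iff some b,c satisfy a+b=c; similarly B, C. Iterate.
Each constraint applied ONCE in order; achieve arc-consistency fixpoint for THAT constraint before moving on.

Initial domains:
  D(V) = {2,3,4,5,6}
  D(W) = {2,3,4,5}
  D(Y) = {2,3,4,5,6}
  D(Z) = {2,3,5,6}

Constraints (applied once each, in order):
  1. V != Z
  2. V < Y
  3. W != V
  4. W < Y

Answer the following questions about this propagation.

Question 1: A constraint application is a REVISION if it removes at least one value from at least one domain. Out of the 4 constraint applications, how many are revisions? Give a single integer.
Answer: 1

Derivation:
Constraint 1 (V != Z) on D(V)={2,3,4,5,6} D(Z)={2,3,5,6}: no change => not a revision
Constraint 2 (V < Y) on D(V)={2,3,4,5,6} D(Y)={2,3,4,5,6}: V {2,3,4,5,6}->{2,3,4,5}; Y {2,3,4,5,6}->{3,4,5,6} => REVISION
Constraint 3 (W != V) on D(W)={2,3,4,5} D(V)={2,3,4,5}: no change => not a revision
Constraint 4 (W < Y) on D(W)={2,3,4,5} D(Y)={3,4,5,6}: no change => not a revision
Total revisions = 1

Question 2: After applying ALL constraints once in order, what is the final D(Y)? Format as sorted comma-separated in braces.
Constraint 1 (V != Z) on D(V)={2,3,4,5,6} D(Z)={2,3,5,6}: no change
Constraint 2 (V < Y) on D(V)={2,3,4,5,6} D(Y)={2,3,4,5,6}: V {2,3,4,5,6}->{2,3,4,5}; Y {2,3,4,5,6}->{3,4,5,6}
Constraint 3 (W != V) on D(W)={2,3,4,5} D(V)={2,3,4,5}: no change
Constraint 4 (W < Y) on D(W)={2,3,4,5} D(Y)={3,4,5,6}: no change
So after all 4 constraints: D(Y) = {3,4,5,6}

Answer: {3,4,5,6}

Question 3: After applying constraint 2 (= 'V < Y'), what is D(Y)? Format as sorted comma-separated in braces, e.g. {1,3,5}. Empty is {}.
Constraint 1 (V != Z) on D(V)={2,3,4,5,6} D(Z)={2,3,5,6}: no change
Constraint 2 (V < Y) on D(V)={2,3,4,5,6} D(Y)={2,3,4,5,6}: V {2,3,4,5,6}->{2,3,4,5}; Y {2,3,4,5,6}->{3,4,5,6}
So after constraint 2: D(Y) = {3,4,5,6}

Answer: {3,4,5,6}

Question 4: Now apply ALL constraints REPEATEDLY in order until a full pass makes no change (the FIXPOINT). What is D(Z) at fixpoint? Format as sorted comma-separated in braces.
Answer: {2,3,5,6}

Derivation:
pass 0 (initial): D(Z)={2,3,5,6}
pass 1: V {2,3,4,5,6}->{2,3,4,5}; Y {2,3,4,5,6}->{3,4,5,6}
pass 2: no change
Fixpoint after 2 passes: D(Z) = {2,3,5,6}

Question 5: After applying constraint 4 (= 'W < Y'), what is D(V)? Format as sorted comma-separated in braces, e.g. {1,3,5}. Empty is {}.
Constraint 1 (V != Z) on D(V)={2,3,4,5,6} D(Z)={2,3,5,6}: no change
Constraint 2 (V < Y) on D(V)={2,3,4,5,6} D(Y)={2,3,4,5,6}: V {2,3,4,5,6}->{2,3,4,5}; Y {2,3,4,5,6}->{3,4,5,6}
Constraint 3 (W != V) on D(W)={2,3,4,5} D(V)={2,3,4,5}: no change
Constraint 4 (W < Y) on D(W)={2,3,4,5} D(Y)={3,4,5,6}: no change
So after constraint 4: D(V) = {2,3,4,5}

Answer: {2,3,4,5}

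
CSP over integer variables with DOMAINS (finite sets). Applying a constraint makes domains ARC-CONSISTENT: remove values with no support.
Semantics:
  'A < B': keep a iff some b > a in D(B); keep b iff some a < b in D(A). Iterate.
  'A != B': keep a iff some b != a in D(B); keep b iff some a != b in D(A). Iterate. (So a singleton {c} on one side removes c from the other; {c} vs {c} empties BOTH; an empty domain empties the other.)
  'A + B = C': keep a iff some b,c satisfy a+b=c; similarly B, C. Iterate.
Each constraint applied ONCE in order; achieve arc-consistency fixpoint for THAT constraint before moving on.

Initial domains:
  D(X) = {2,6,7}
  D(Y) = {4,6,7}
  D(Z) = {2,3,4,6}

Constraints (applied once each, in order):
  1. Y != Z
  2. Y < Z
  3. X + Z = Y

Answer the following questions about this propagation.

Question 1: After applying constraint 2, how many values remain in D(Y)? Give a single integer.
Constraint 1 (Y != Z) on D(Y)={4,6,7} D(Z)={2,3,4,6}: no change
Constraint 2 (Y < Z) on D(Y)={4,6,7} D(Z)={2,3,4,6}: Y {4,6,7}->{4}; Z {2,3,4,6}->{6}
So after constraint 2: D(Y)={4}, size = 1

Answer: 1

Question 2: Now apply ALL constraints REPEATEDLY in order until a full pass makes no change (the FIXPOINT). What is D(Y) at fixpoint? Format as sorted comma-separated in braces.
pass 0 (initial): D(Y)={4,6,7}
pass 1: X {2,6,7}->{}; Y {4,6,7}->{}; Z {2,3,4,6}->{}
pass 2: no change
Fixpoint after 2 passes: D(Y) = {}

Answer: {}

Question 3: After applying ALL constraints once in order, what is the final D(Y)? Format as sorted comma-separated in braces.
Answer: {}

Derivation:
Constraint 1 (Y != Z) on D(Y)={4,6,7} D(Z)={2,3,4,6}: no change
Constraint 2 (Y < Z) on D(Y)={4,6,7} D(Z)={2,3,4,6}: Y {4,6,7}->{4}; Z {2,3,4,6}->{6}
Constraint 3 (X + Z = Y) on D(X)={2,6,7} D(Z)={6} D(Y)={4}: X {2,6,7}->{}; Z {6}->{}; Y {4}->{}
So after all 3 constraints: D(Y) = {}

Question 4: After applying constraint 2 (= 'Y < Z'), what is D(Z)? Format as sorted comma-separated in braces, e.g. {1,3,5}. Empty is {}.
Answer: {6}

Derivation:
Constraint 1 (Y != Z) on D(Y)={4,6,7} D(Z)={2,3,4,6}: no change
Constraint 2 (Y < Z) on D(Y)={4,6,7} D(Z)={2,3,4,6}: Y {4,6,7}->{4}; Z {2,3,4,6}->{6}
So after constraint 2: D(Z) = {6}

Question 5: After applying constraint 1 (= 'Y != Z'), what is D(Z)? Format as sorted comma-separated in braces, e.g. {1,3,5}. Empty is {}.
Constraint 1 (Y != Z) on D(Y)={4,6,7} D(Z)={2,3,4,6}: no change
So after constraint 1: D(Z) = {2,3,4,6}

Answer: {2,3,4,6}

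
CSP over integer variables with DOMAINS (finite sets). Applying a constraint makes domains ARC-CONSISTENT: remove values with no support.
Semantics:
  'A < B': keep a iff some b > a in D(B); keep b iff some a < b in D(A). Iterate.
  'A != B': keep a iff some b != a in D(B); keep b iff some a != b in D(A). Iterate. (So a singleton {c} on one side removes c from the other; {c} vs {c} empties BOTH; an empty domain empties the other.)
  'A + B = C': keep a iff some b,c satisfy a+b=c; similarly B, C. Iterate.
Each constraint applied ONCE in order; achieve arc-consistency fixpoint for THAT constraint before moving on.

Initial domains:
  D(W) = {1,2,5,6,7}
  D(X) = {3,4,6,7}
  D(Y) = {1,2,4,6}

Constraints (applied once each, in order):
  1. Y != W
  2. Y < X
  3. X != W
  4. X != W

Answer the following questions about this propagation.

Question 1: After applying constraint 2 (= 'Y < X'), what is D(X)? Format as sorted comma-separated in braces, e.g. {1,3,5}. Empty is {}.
Constraint 1 (Y != W) on D(Y)={1,2,4,6} D(W)={1,2,5,6,7}: no change
Constraint 2 (Y < X) on D(Y)={1,2,4,6} D(X)={3,4,6,7}: no change
So after constraint 2: D(X) = {3,4,6,7}

Answer: {3,4,6,7}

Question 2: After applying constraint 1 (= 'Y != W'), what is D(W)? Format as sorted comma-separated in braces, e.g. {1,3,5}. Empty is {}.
Constraint 1 (Y != W) on D(Y)={1,2,4,6} D(W)={1,2,5,6,7}: no change
So after constraint 1: D(W) = {1,2,5,6,7}

Answer: {1,2,5,6,7}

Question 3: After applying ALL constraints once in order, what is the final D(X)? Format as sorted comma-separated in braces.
Answer: {3,4,6,7}

Derivation:
Constraint 1 (Y != W) on D(Y)={1,2,4,6} D(W)={1,2,5,6,7}: no change
Constraint 2 (Y < X) on D(Y)={1,2,4,6} D(X)={3,4,6,7}: no change
Constraint 3 (X != W) on D(X)={3,4,6,7} D(W)={1,2,5,6,7}: no change
Constraint 4 (X != W) on D(X)={3,4,6,7} D(W)={1,2,5,6,7}: no change
So after all 4 constraints: D(X) = {3,4,6,7}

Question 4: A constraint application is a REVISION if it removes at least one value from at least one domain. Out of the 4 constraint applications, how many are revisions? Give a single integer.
Constraint 1 (Y != W) on D(Y)={1,2,4,6} D(W)={1,2,5,6,7}: no change => not a revision
Constraint 2 (Y < X) on D(Y)={1,2,4,6} D(X)={3,4,6,7}: no change => not a revision
Constraint 3 (X != W) on D(X)={3,4,6,7} D(W)={1,2,5,6,7}: no change => not a revision
Constraint 4 (X != W) on D(X)={3,4,6,7} D(W)={1,2,5,6,7}: no change => not a revision
Total revisions = 0

Answer: 0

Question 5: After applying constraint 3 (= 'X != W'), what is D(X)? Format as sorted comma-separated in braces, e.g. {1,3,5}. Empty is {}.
Constraint 1 (Y != W) on D(Y)={1,2,4,6} D(W)={1,2,5,6,7}: no change
Constraint 2 (Y < X) on D(Y)={1,2,4,6} D(X)={3,4,6,7}: no change
Constraint 3 (X != W) on D(X)={3,4,6,7} D(W)={1,2,5,6,7}: no change
So after constraint 3: D(X) = {3,4,6,7}

Answer: {3,4,6,7}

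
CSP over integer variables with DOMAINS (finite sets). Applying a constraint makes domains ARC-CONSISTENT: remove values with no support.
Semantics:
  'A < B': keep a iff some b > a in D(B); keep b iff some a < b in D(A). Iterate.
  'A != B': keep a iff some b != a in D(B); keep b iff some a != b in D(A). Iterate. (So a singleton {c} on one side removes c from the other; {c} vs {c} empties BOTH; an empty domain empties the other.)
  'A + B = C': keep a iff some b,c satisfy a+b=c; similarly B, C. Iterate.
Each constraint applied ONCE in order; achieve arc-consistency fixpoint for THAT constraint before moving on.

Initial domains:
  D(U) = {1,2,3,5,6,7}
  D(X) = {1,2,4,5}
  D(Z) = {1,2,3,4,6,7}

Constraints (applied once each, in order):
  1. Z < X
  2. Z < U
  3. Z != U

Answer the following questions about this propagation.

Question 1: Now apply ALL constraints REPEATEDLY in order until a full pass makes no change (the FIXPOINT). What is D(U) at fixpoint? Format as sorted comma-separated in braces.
Answer: {2,3,5,6,7}

Derivation:
pass 0 (initial): D(U)={1,2,3,5,6,7}
pass 1: U {1,2,3,5,6,7}->{2,3,5,6,7}; X {1,2,4,5}->{2,4,5}; Z {1,2,3,4,6,7}->{1,2,3,4}
pass 2: no change
Fixpoint after 2 passes: D(U) = {2,3,5,6,7}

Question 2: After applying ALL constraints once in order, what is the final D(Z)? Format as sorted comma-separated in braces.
Constraint 1 (Z < X) on D(Z)={1,2,3,4,6,7} D(X)={1,2,4,5}: Z {1,2,3,4,6,7}->{1,2,3,4}; X {1,2,4,5}->{2,4,5}
Constraint 2 (Z < U) on D(Z)={1,2,3,4} D(U)={1,2,3,5,6,7}: U {1,2,3,5,6,7}->{2,3,5,6,7}
Constraint 3 (Z != U) on D(Z)={1,2,3,4} D(U)={2,3,5,6,7}: no change
So after all 3 constraints: D(Z) = {1,2,3,4}

Answer: {1,2,3,4}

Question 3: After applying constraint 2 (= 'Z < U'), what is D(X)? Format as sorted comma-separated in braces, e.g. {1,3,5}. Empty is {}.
Answer: {2,4,5}

Derivation:
Constraint 1 (Z < X) on D(Z)={1,2,3,4,6,7} D(X)={1,2,4,5}: Z {1,2,3,4,6,7}->{1,2,3,4}; X {1,2,4,5}->{2,4,5}
Constraint 2 (Z < U) on D(Z)={1,2,3,4} D(U)={1,2,3,5,6,7}: U {1,2,3,5,6,7}->{2,3,5,6,7}
So after constraint 2: D(X) = {2,4,5}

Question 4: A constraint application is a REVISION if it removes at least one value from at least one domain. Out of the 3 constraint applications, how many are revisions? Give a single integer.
Constraint 1 (Z < X) on D(Z)={1,2,3,4,6,7} D(X)={1,2,4,5}: Z {1,2,3,4,6,7}->{1,2,3,4}; X {1,2,4,5}->{2,4,5} => REVISION
Constraint 2 (Z < U) on D(Z)={1,2,3,4} D(U)={1,2,3,5,6,7}: U {1,2,3,5,6,7}->{2,3,5,6,7} => REVISION
Constraint 3 (Z != U) on D(Z)={1,2,3,4} D(U)={2,3,5,6,7}: no change => not a revision
Total revisions = 2

Answer: 2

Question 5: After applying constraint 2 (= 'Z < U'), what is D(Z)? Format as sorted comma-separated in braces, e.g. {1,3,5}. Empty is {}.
Constraint 1 (Z < X) on D(Z)={1,2,3,4,6,7} D(X)={1,2,4,5}: Z {1,2,3,4,6,7}->{1,2,3,4}; X {1,2,4,5}->{2,4,5}
Constraint 2 (Z < U) on D(Z)={1,2,3,4} D(U)={1,2,3,5,6,7}: U {1,2,3,5,6,7}->{2,3,5,6,7}
So after constraint 2: D(Z) = {1,2,3,4}

Answer: {1,2,3,4}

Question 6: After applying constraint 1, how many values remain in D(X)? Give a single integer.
Answer: 3

Derivation:
Constraint 1 (Z < X) on D(Z)={1,2,3,4,6,7} D(X)={1,2,4,5}: Z {1,2,3,4,6,7}->{1,2,3,4}; X {1,2,4,5}->{2,4,5}
So after constraint 1: D(X)={2,4,5}, size = 3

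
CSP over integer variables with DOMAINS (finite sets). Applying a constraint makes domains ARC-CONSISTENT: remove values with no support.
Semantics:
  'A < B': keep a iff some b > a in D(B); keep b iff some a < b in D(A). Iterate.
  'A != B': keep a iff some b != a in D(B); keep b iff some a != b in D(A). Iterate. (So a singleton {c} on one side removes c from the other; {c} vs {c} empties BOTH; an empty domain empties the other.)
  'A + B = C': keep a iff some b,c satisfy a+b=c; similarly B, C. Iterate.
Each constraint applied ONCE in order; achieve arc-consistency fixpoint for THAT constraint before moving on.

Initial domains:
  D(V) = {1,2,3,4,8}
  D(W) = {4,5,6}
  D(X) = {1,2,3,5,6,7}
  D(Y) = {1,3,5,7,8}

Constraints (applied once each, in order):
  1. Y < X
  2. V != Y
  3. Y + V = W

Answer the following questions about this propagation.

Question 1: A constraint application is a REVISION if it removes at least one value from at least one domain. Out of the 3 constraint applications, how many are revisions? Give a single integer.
Answer: 2

Derivation:
Constraint 1 (Y < X) on D(Y)={1,3,5,7,8} D(X)={1,2,3,5,6,7}: Y {1,3,5,7,8}->{1,3,5}; X {1,2,3,5,6,7}->{2,3,5,6,7} => REVISION
Constraint 2 (V != Y) on D(V)={1,2,3,4,8} D(Y)={1,3,5}: no change => not a revision
Constraint 3 (Y + V = W) on D(Y)={1,3,5} D(V)={1,2,3,4,8} D(W)={4,5,6}: V {1,2,3,4,8}->{1,2,3,4} => REVISION
Total revisions = 2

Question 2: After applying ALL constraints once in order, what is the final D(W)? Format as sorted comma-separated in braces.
Answer: {4,5,6}

Derivation:
Constraint 1 (Y < X) on D(Y)={1,3,5,7,8} D(X)={1,2,3,5,6,7}: Y {1,3,5,7,8}->{1,3,5}; X {1,2,3,5,6,7}->{2,3,5,6,7}
Constraint 2 (V != Y) on D(V)={1,2,3,4,8} D(Y)={1,3,5}: no change
Constraint 3 (Y + V = W) on D(Y)={1,3,5} D(V)={1,2,3,4,8} D(W)={4,5,6}: V {1,2,3,4,8}->{1,2,3,4}
So after all 3 constraints: D(W) = {4,5,6}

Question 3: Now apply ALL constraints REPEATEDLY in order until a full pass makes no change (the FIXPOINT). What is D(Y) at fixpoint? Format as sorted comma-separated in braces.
pass 0 (initial): D(Y)={1,3,5,7,8}
pass 1: V {1,2,3,4,8}->{1,2,3,4}; X {1,2,3,5,6,7}->{2,3,5,6,7}; Y {1,3,5,7,8}->{1,3,5}
pass 2: no change
Fixpoint after 2 passes: D(Y) = {1,3,5}

Answer: {1,3,5}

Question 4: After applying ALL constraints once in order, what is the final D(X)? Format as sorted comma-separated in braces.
Answer: {2,3,5,6,7}

Derivation:
Constraint 1 (Y < X) on D(Y)={1,3,5,7,8} D(X)={1,2,3,5,6,7}: Y {1,3,5,7,8}->{1,3,5}; X {1,2,3,5,6,7}->{2,3,5,6,7}
Constraint 2 (V != Y) on D(V)={1,2,3,4,8} D(Y)={1,3,5}: no change
Constraint 3 (Y + V = W) on D(Y)={1,3,5} D(V)={1,2,3,4,8} D(W)={4,5,6}: V {1,2,3,4,8}->{1,2,3,4}
So after all 3 constraints: D(X) = {2,3,5,6,7}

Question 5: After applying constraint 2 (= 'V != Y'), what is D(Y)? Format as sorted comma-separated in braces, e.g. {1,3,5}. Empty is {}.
Answer: {1,3,5}

Derivation:
Constraint 1 (Y < X) on D(Y)={1,3,5,7,8} D(X)={1,2,3,5,6,7}: Y {1,3,5,7,8}->{1,3,5}; X {1,2,3,5,6,7}->{2,3,5,6,7}
Constraint 2 (V != Y) on D(V)={1,2,3,4,8} D(Y)={1,3,5}: no change
So after constraint 2: D(Y) = {1,3,5}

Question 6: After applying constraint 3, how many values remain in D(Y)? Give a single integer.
Answer: 3

Derivation:
Constraint 1 (Y < X) on D(Y)={1,3,5,7,8} D(X)={1,2,3,5,6,7}: Y {1,3,5,7,8}->{1,3,5}; X {1,2,3,5,6,7}->{2,3,5,6,7}
Constraint 2 (V != Y) on D(V)={1,2,3,4,8} D(Y)={1,3,5}: no change
Constraint 3 (Y + V = W) on D(Y)={1,3,5} D(V)={1,2,3,4,8} D(W)={4,5,6}: V {1,2,3,4,8}->{1,2,3,4}
So after constraint 3: D(Y)={1,3,5}, size = 3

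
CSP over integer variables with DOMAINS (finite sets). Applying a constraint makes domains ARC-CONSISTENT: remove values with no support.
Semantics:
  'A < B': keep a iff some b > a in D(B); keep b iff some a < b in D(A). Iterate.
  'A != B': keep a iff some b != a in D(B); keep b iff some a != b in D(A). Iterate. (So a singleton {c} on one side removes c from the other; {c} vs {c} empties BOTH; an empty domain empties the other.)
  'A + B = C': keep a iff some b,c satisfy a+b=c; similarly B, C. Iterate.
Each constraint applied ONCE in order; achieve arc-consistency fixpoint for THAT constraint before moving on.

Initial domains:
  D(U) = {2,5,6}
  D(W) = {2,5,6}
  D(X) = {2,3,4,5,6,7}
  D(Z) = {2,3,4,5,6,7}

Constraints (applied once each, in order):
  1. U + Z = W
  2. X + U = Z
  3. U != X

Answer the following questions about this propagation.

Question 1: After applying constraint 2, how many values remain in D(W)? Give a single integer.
Constraint 1 (U + Z = W) on D(U)={2,5,6} D(Z)={2,3,4,5,6,7} D(W)={2,5,6}: U {2,5,6}->{2}; Z {2,3,4,5,6,7}->{3,4}; W {2,5,6}->{5,6}
Constraint 2 (X + U = Z) on D(X)={2,3,4,5,6,7} D(U)={2} D(Z)={3,4}: X {2,3,4,5,6,7}->{2}; Z {3,4}->{4}
So after constraint 2: D(W)={5,6}, size = 2

Answer: 2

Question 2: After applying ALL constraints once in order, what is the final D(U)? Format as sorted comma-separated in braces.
Answer: {}

Derivation:
Constraint 1 (U + Z = W) on D(U)={2,5,6} D(Z)={2,3,4,5,6,7} D(W)={2,5,6}: U {2,5,6}->{2}; Z {2,3,4,5,6,7}->{3,4}; W {2,5,6}->{5,6}
Constraint 2 (X + U = Z) on D(X)={2,3,4,5,6,7} D(U)={2} D(Z)={3,4}: X {2,3,4,5,6,7}->{2}; Z {3,4}->{4}
Constraint 3 (U != X) on D(U)={2} D(X)={2}: U {2}->{}; X {2}->{}
So after all 3 constraints: D(U) = {}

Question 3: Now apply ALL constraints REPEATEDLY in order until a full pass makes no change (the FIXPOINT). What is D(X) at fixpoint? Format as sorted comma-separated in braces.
Answer: {}

Derivation:
pass 0 (initial): D(X)={2,3,4,5,6,7}
pass 1: U {2,5,6}->{}; W {2,5,6}->{5,6}; X {2,3,4,5,6,7}->{}; Z {2,3,4,5,6,7}->{4}
pass 2: W {5,6}->{}; Z {4}->{}
pass 3: no change
Fixpoint after 3 passes: D(X) = {}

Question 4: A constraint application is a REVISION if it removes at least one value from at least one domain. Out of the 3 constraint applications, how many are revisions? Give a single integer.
Constraint 1 (U + Z = W) on D(U)={2,5,6} D(Z)={2,3,4,5,6,7} D(W)={2,5,6}: U {2,5,6}->{2}; Z {2,3,4,5,6,7}->{3,4}; W {2,5,6}->{5,6} => REVISION
Constraint 2 (X + U = Z) on D(X)={2,3,4,5,6,7} D(U)={2} D(Z)={3,4}: X {2,3,4,5,6,7}->{2}; Z {3,4}->{4} => REVISION
Constraint 3 (U != X) on D(U)={2} D(X)={2}: U {2}->{}; X {2}->{} => REVISION
Total revisions = 3

Answer: 3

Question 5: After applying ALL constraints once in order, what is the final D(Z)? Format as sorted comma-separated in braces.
Answer: {4}

Derivation:
Constraint 1 (U + Z = W) on D(U)={2,5,6} D(Z)={2,3,4,5,6,7} D(W)={2,5,6}: U {2,5,6}->{2}; Z {2,3,4,5,6,7}->{3,4}; W {2,5,6}->{5,6}
Constraint 2 (X + U = Z) on D(X)={2,3,4,5,6,7} D(U)={2} D(Z)={3,4}: X {2,3,4,5,6,7}->{2}; Z {3,4}->{4}
Constraint 3 (U != X) on D(U)={2} D(X)={2}: U {2}->{}; X {2}->{}
So after all 3 constraints: D(Z) = {4}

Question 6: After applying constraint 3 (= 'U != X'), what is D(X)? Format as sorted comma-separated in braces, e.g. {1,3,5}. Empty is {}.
Constraint 1 (U + Z = W) on D(U)={2,5,6} D(Z)={2,3,4,5,6,7} D(W)={2,5,6}: U {2,5,6}->{2}; Z {2,3,4,5,6,7}->{3,4}; W {2,5,6}->{5,6}
Constraint 2 (X + U = Z) on D(X)={2,3,4,5,6,7} D(U)={2} D(Z)={3,4}: X {2,3,4,5,6,7}->{2}; Z {3,4}->{4}
Constraint 3 (U != X) on D(U)={2} D(X)={2}: U {2}->{}; X {2}->{}
So after constraint 3: D(X) = {}

Answer: {}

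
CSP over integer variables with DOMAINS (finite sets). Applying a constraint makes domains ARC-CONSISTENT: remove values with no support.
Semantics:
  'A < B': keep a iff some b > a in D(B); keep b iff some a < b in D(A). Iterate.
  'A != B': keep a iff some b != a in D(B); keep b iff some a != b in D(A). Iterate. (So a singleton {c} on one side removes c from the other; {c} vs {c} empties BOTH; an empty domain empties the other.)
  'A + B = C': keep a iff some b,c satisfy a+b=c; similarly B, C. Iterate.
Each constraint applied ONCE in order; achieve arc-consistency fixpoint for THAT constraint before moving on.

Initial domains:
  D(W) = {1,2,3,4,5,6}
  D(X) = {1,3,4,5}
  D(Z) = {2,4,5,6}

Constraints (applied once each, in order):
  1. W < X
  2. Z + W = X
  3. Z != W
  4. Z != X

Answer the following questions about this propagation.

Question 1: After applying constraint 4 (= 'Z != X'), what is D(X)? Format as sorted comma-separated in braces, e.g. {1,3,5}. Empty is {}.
Constraint 1 (W < X) on D(W)={1,2,3,4,5,6} D(X)={1,3,4,5}: W {1,2,3,4,5,6}->{1,2,3,4}; X {1,3,4,5}->{3,4,5}
Constraint 2 (Z + W = X) on D(Z)={2,4,5,6} D(W)={1,2,3,4} D(X)={3,4,5}: Z {2,4,5,6}->{2,4}; W {1,2,3,4}->{1,2,3}
Constraint 3 (Z != W) on D(Z)={2,4} D(W)={1,2,3}: no change
Constraint 4 (Z != X) on D(Z)={2,4} D(X)={3,4,5}: no change
So after constraint 4: D(X) = {3,4,5}

Answer: {3,4,5}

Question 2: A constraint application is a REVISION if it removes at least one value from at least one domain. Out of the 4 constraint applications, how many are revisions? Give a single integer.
Answer: 2

Derivation:
Constraint 1 (W < X) on D(W)={1,2,3,4,5,6} D(X)={1,3,4,5}: W {1,2,3,4,5,6}->{1,2,3,4}; X {1,3,4,5}->{3,4,5} => REVISION
Constraint 2 (Z + W = X) on D(Z)={2,4,5,6} D(W)={1,2,3,4} D(X)={3,4,5}: Z {2,4,5,6}->{2,4}; W {1,2,3,4}->{1,2,3} => REVISION
Constraint 3 (Z != W) on D(Z)={2,4} D(W)={1,2,3}: no change => not a revision
Constraint 4 (Z != X) on D(Z)={2,4} D(X)={3,4,5}: no change => not a revision
Total revisions = 2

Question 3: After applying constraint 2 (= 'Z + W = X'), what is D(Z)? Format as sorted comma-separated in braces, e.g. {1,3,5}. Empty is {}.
Answer: {2,4}

Derivation:
Constraint 1 (W < X) on D(W)={1,2,3,4,5,6} D(X)={1,3,4,5}: W {1,2,3,4,5,6}->{1,2,3,4}; X {1,3,4,5}->{3,4,5}
Constraint 2 (Z + W = X) on D(Z)={2,4,5,6} D(W)={1,2,3,4} D(X)={3,4,5}: Z {2,4,5,6}->{2,4}; W {1,2,3,4}->{1,2,3}
So after constraint 2: D(Z) = {2,4}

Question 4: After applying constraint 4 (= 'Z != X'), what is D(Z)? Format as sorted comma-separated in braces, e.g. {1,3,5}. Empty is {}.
Answer: {2,4}

Derivation:
Constraint 1 (W < X) on D(W)={1,2,3,4,5,6} D(X)={1,3,4,5}: W {1,2,3,4,5,6}->{1,2,3,4}; X {1,3,4,5}->{3,4,5}
Constraint 2 (Z + W = X) on D(Z)={2,4,5,6} D(W)={1,2,3,4} D(X)={3,4,5}: Z {2,4,5,6}->{2,4}; W {1,2,3,4}->{1,2,3}
Constraint 3 (Z != W) on D(Z)={2,4} D(W)={1,2,3}: no change
Constraint 4 (Z != X) on D(Z)={2,4} D(X)={3,4,5}: no change
So after constraint 4: D(Z) = {2,4}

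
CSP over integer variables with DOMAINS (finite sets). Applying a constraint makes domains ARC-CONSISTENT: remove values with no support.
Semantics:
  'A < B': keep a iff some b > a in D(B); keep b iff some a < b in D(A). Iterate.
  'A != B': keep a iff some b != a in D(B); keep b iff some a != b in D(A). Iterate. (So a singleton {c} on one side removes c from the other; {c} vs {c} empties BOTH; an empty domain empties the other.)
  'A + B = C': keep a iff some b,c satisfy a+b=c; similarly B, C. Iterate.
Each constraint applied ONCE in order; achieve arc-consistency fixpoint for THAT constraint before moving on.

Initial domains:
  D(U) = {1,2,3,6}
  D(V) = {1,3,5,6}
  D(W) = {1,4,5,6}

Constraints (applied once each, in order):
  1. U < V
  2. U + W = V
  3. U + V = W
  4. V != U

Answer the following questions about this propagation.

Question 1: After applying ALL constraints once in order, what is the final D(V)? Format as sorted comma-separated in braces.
Answer: {3}

Derivation:
Constraint 1 (U < V) on D(U)={1,2,3,6} D(V)={1,3,5,6}: U {1,2,3,6}->{1,2,3}; V {1,3,5,6}->{3,5,6}
Constraint 2 (U + W = V) on D(U)={1,2,3} D(W)={1,4,5,6} D(V)={3,5,6}: U {1,2,3}->{1,2}; W {1,4,5,6}->{1,4,5}
Constraint 3 (U + V = W) on D(U)={1,2} D(V)={3,5,6} D(W)={1,4,5}: V {3,5,6}->{3}; W {1,4,5}->{4,5}
Constraint 4 (V != U) on D(V)={3} D(U)={1,2}: no change
So after all 4 constraints: D(V) = {3}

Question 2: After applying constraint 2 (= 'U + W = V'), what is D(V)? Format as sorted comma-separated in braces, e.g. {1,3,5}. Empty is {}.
Answer: {3,5,6}

Derivation:
Constraint 1 (U < V) on D(U)={1,2,3,6} D(V)={1,3,5,6}: U {1,2,3,6}->{1,2,3}; V {1,3,5,6}->{3,5,6}
Constraint 2 (U + W = V) on D(U)={1,2,3} D(W)={1,4,5,6} D(V)={3,5,6}: U {1,2,3}->{1,2}; W {1,4,5,6}->{1,4,5}
So after constraint 2: D(V) = {3,5,6}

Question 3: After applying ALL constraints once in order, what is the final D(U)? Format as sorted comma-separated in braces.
Constraint 1 (U < V) on D(U)={1,2,3,6} D(V)={1,3,5,6}: U {1,2,3,6}->{1,2,3}; V {1,3,5,6}->{3,5,6}
Constraint 2 (U + W = V) on D(U)={1,2,3} D(W)={1,4,5,6} D(V)={3,5,6}: U {1,2,3}->{1,2}; W {1,4,5,6}->{1,4,5}
Constraint 3 (U + V = W) on D(U)={1,2} D(V)={3,5,6} D(W)={1,4,5}: V {3,5,6}->{3}; W {1,4,5}->{4,5}
Constraint 4 (V != U) on D(V)={3} D(U)={1,2}: no change
So after all 4 constraints: D(U) = {1,2}

Answer: {1,2}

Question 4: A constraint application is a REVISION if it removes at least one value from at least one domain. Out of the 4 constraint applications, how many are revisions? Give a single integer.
Answer: 3

Derivation:
Constraint 1 (U < V) on D(U)={1,2,3,6} D(V)={1,3,5,6}: U {1,2,3,6}->{1,2,3}; V {1,3,5,6}->{3,5,6} => REVISION
Constraint 2 (U + W = V) on D(U)={1,2,3} D(W)={1,4,5,6} D(V)={3,5,6}: U {1,2,3}->{1,2}; W {1,4,5,6}->{1,4,5} => REVISION
Constraint 3 (U + V = W) on D(U)={1,2} D(V)={3,5,6} D(W)={1,4,5}: V {3,5,6}->{3}; W {1,4,5}->{4,5} => REVISION
Constraint 4 (V != U) on D(V)={3} D(U)={1,2}: no change => not a revision
Total revisions = 3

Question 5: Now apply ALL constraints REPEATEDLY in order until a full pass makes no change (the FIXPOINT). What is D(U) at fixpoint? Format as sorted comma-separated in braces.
Answer: {}

Derivation:
pass 0 (initial): D(U)={1,2,3,6}
pass 1: U {1,2,3,6}->{1,2}; V {1,3,5,6}->{3}; W {1,4,5,6}->{4,5}
pass 2: U {1,2}->{}; V {3}->{}; W {4,5}->{}
pass 3: no change
Fixpoint after 3 passes: D(U) = {}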